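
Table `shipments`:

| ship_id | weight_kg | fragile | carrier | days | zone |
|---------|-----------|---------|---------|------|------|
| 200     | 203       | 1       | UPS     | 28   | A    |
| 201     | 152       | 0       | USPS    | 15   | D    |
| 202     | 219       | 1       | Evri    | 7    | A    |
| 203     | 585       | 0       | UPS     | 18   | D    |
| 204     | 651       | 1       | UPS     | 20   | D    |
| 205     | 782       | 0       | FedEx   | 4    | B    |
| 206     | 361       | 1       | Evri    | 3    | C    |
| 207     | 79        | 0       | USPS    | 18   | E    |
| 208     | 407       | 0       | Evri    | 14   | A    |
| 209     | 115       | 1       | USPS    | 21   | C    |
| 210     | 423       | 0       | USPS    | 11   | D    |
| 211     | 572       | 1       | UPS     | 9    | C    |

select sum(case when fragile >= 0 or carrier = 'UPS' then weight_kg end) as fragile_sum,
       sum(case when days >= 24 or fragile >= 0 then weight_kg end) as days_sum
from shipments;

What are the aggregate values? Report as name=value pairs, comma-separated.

[fragile_sum: fragile >= 0 or carrier = 'UPS']
ship_id=200: ✓ → 203
ship_id=201: ✓ → 152
ship_id=202: ✓ → 219
ship_id=203: ✓ → 585
ship_id=204: ✓ → 651
ship_id=205: ✓ → 782
ship_id=206: ✓ → 361
ship_id=207: ✓ → 79
ship_id=208: ✓ → 407
ship_id=209: ✓ → 115
ship_id=210: ✓ → 423
ship_id=211: ✓ → 572
fragile_sum = 203 + 152 + 219 + 585 + 651 + 782 + 361 + 79 + 407 + 115 + 423 + 572 = 4549
—
[days_sum: days >= 24 or fragile >= 0]
ship_id=200: ✓ → 203
ship_id=201: ✓ → 152
ship_id=202: ✓ → 219
ship_id=203: ✓ → 585
ship_id=204: ✓ → 651
ship_id=205: ✓ → 782
ship_id=206: ✓ → 361
ship_id=207: ✓ → 79
ship_id=208: ✓ → 407
ship_id=209: ✓ → 115
ship_id=210: ✓ → 423
ship_id=211: ✓ → 572
days_sum = 203 + 152 + 219 + 585 + 651 + 782 + 361 + 79 + 407 + 115 + 423 + 572 = 4549

fragile_sum=4549, days_sum=4549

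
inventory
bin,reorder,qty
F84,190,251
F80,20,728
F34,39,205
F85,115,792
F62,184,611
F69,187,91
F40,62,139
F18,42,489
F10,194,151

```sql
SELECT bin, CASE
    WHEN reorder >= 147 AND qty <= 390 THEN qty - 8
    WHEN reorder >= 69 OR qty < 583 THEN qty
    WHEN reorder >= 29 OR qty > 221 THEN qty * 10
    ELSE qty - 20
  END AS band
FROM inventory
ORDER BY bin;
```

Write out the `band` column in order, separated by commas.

143, 489, 205, 139, 611, 83, 7280, 243, 792

bin=F10: reorder >= 147 AND qty <= 390 → 143
bin=F18: reorder >= 69 OR qty < 583 → 489
bin=F34: reorder >= 69 OR qty < 583 → 205
bin=F40: reorder >= 69 OR qty < 583 → 139
bin=F62: reorder >= 69 OR qty < 583 → 611
bin=F69: reorder >= 147 AND qty <= 390 → 83
bin=F80: reorder >= 29 OR qty > 221 → 7280
bin=F84: reorder >= 147 AND qty <= 390 → 243
bin=F85: reorder >= 69 OR qty < 583 → 792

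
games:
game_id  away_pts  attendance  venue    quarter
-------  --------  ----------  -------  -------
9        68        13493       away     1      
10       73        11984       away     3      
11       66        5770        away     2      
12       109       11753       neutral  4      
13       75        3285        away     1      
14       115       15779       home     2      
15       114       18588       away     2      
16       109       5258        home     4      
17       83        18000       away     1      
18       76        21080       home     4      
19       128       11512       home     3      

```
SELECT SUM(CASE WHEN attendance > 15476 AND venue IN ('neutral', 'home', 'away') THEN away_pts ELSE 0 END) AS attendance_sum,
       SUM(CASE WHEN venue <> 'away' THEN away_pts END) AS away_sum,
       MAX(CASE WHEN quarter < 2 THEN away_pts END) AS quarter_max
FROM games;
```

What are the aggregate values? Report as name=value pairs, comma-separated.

[attendance_sum: attendance > 15476 AND venue IN ('neutral', 'home', 'away')]
game_id=9: ✗
game_id=10: ✗
game_id=11: ✗
game_id=12: ✗
game_id=13: ✗
game_id=14: ✓ → 115
game_id=15: ✓ → 114
game_id=16: ✗
game_id=17: ✓ → 83
game_id=18: ✓ → 76
game_id=19: ✗
attendance_sum = 115 + 114 + 83 + 76 = 388
—
[away_sum: venue <> 'away']
game_id=9: ✗
game_id=10: ✗
game_id=11: ✗
game_id=12: ✓ → 109
game_id=13: ✗
game_id=14: ✓ → 115
game_id=15: ✗
game_id=16: ✓ → 109
game_id=17: ✗
game_id=18: ✓ → 76
game_id=19: ✓ → 128
away_sum = 109 + 115 + 109 + 76 + 128 = 537
—
[quarter_max: quarter < 2]
game_id=9: ✓ → 68
game_id=10: ✗
game_id=11: ✗
game_id=12: ✗
game_id=13: ✓ → 75
game_id=14: ✗
game_id=15: ✗
game_id=16: ✗
game_id=17: ✓ → 83
game_id=18: ✗
game_id=19: ✗
quarter_max = MAX(68, 75, 83) = 83

attendance_sum=388, away_sum=537, quarter_max=83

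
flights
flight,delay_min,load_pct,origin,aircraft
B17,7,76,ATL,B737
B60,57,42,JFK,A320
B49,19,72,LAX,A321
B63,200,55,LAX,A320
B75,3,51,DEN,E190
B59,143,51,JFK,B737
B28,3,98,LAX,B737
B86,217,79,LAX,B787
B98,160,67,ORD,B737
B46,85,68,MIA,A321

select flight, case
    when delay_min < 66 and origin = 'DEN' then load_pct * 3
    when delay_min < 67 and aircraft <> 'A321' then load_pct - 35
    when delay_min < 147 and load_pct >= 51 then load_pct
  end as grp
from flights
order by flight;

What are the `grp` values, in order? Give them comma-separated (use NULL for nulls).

41, 63, 68, 72, 51, 7, NULL, 153, NULL, NULL

flight=B17: delay_min < 67 and aircraft <> 'A321' → 41
flight=B28: delay_min < 67 and aircraft <> 'A321' → 63
flight=B46: delay_min < 147 and load_pct >= 51 → 68
flight=B49: delay_min < 147 and load_pct >= 51 → 72
flight=B59: delay_min < 147 and load_pct >= 51 → 51
flight=B60: delay_min < 67 and aircraft <> 'A321' → 7
flight=B63: (no match → NULL) → NULL
flight=B75: delay_min < 66 and origin = 'DEN' → 153
flight=B86: (no match → NULL) → NULL
flight=B98: (no match → NULL) → NULL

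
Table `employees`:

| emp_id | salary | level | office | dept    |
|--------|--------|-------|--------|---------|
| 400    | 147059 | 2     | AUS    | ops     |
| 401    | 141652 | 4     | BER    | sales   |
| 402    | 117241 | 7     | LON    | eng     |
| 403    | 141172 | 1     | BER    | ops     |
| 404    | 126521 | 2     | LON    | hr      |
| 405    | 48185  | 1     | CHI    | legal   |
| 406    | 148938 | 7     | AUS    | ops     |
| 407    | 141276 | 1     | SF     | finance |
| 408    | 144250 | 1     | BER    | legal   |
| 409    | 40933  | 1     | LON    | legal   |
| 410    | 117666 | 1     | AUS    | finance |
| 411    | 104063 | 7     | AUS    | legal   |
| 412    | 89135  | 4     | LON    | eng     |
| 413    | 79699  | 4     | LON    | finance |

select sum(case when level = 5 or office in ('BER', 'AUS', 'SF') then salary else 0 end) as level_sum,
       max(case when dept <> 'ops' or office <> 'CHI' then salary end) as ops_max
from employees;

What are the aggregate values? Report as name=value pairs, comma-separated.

[level_sum: level = 5 or office in ('BER', 'AUS', 'SF')]
emp_id=400: ✓ → 147059
emp_id=401: ✓ → 141652
emp_id=402: ✗
emp_id=403: ✓ → 141172
emp_id=404: ✗
emp_id=405: ✗
emp_id=406: ✓ → 148938
emp_id=407: ✓ → 141276
emp_id=408: ✓ → 144250
emp_id=409: ✗
emp_id=410: ✓ → 117666
emp_id=411: ✓ → 104063
emp_id=412: ✗
emp_id=413: ✗
level_sum = 147059 + 141652 + 141172 + 148938 + 141276 + 144250 + 117666 + 104063 = 1086076
—
[ops_max: dept <> 'ops' or office <> 'CHI']
emp_id=400: ✓ → 147059
emp_id=401: ✓ → 141652
emp_id=402: ✓ → 117241
emp_id=403: ✓ → 141172
emp_id=404: ✓ → 126521
emp_id=405: ✓ → 48185
emp_id=406: ✓ → 148938
emp_id=407: ✓ → 141276
emp_id=408: ✓ → 144250
emp_id=409: ✓ → 40933
emp_id=410: ✓ → 117666
emp_id=411: ✓ → 104063
emp_id=412: ✓ → 89135
emp_id=413: ✓ → 79699
ops_max = MAX(147059, 141652, 117241, 141172, 126521, 48185, 148938, 141276, 144250, 40933, 117666, 104063, 89135, 79699) = 148938

level_sum=1086076, ops_max=148938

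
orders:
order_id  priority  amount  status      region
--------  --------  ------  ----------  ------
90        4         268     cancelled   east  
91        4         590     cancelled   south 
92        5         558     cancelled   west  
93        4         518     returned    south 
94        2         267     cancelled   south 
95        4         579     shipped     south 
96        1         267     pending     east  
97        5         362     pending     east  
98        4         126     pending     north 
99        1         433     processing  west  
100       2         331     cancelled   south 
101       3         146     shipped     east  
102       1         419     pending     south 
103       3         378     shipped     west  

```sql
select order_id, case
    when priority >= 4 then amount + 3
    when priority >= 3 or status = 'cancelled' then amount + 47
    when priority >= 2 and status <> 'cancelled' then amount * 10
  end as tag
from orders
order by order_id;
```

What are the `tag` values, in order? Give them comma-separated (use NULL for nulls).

271, 593, 561, 521, 314, 582, NULL, 365, 129, NULL, 378, 193, NULL, 425

order_id=90: priority >= 4 → 271
order_id=91: priority >= 4 → 593
order_id=92: priority >= 4 → 561
order_id=93: priority >= 4 → 521
order_id=94: priority >= 3 or status = 'cancelled' → 314
order_id=95: priority >= 4 → 582
order_id=96: (no match → NULL) → NULL
order_id=97: priority >= 4 → 365
order_id=98: priority >= 4 → 129
order_id=99: (no match → NULL) → NULL
order_id=100: priority >= 3 or status = 'cancelled' → 378
order_id=101: priority >= 3 or status = 'cancelled' → 193
order_id=102: (no match → NULL) → NULL
order_id=103: priority >= 3 or status = 'cancelled' → 425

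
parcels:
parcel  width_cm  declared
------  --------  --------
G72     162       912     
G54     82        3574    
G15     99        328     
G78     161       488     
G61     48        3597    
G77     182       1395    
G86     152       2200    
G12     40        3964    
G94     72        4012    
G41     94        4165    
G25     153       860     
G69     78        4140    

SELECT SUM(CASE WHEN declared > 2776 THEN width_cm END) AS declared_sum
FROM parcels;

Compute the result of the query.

parcel=G72: ✗
parcel=G54: ✓ → 82
parcel=G15: ✗
parcel=G78: ✗
parcel=G61: ✓ → 48
parcel=G77: ✗
parcel=G86: ✗
parcel=G12: ✓ → 40
parcel=G94: ✓ → 72
parcel=G41: ✓ → 94
parcel=G25: ✗
parcel=G69: ✓ → 78
declared_sum = 82 + 48 + 40 + 72 + 94 + 78 = 414

414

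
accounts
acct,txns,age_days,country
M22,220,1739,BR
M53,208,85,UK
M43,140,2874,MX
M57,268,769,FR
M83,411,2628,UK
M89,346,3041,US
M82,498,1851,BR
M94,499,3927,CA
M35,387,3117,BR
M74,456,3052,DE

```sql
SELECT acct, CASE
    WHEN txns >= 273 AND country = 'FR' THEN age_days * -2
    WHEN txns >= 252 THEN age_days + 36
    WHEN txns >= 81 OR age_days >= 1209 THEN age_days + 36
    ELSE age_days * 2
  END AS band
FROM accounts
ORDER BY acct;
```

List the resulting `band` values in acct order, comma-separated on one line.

1775, 3153, 2910, 121, 805, 3088, 1887, 2664, 3077, 3963

acct=M22: txns >= 81 OR age_days >= 1209 → 1775
acct=M35: txns >= 252 → 3153
acct=M43: txns >= 81 OR age_days >= 1209 → 2910
acct=M53: txns >= 81 OR age_days >= 1209 → 121
acct=M57: txns >= 252 → 805
acct=M74: txns >= 252 → 3088
acct=M82: txns >= 252 → 1887
acct=M83: txns >= 252 → 2664
acct=M89: txns >= 252 → 3077
acct=M94: txns >= 252 → 3963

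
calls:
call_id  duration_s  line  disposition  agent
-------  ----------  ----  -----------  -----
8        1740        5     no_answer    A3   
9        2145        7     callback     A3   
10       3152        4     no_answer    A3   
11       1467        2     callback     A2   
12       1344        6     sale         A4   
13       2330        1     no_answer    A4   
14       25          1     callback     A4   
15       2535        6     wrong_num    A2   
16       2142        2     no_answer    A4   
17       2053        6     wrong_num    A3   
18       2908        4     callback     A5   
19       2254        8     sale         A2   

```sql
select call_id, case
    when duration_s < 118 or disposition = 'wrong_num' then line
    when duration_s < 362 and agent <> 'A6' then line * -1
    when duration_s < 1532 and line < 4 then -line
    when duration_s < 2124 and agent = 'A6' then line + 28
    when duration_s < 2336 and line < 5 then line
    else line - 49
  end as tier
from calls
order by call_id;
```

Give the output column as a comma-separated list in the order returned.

call_id=8: ELSE → -44
call_id=9: ELSE → -42
call_id=10: ELSE → -45
call_id=11: duration_s < 1532 and line < 4 → -2
call_id=12: ELSE → -43
call_id=13: duration_s < 2336 and line < 5 → 1
call_id=14: duration_s < 118 or disposition = 'wrong_num' → 1
call_id=15: duration_s < 118 or disposition = 'wrong_num' → 6
call_id=16: duration_s < 2336 and line < 5 → 2
call_id=17: duration_s < 118 or disposition = 'wrong_num' → 6
call_id=18: ELSE → -45
call_id=19: ELSE → -41

-44, -42, -45, -2, -43, 1, 1, 6, 2, 6, -45, -41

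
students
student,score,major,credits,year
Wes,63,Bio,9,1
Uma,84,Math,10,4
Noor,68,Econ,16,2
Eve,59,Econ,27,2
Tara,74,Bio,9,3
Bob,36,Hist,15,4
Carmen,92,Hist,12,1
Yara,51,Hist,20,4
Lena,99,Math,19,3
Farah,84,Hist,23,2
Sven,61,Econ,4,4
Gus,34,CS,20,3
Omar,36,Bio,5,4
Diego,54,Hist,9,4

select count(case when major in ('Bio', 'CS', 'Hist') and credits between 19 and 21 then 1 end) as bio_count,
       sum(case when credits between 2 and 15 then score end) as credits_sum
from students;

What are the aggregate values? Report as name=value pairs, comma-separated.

[bio_count: major in ('Bio', 'CS', 'Hist') and credits between 19 and 21]
student=Wes: ✗
student=Uma: ✗
student=Noor: ✗
student=Eve: ✗
student=Tara: ✗
student=Bob: ✗
student=Carmen: ✗
student=Yara: ✓ → 1
student=Lena: ✗
student=Farah: ✗
student=Sven: ✗
student=Gus: ✓ → 1
student=Omar: ✗
student=Diego: ✗
bio_count = COUNT(1, 1) = 2
—
[credits_sum: credits between 2 and 15]
student=Wes: ✓ → 63
student=Uma: ✓ → 84
student=Noor: ✗
student=Eve: ✗
student=Tara: ✓ → 74
student=Bob: ✓ → 36
student=Carmen: ✓ → 92
student=Yara: ✗
student=Lena: ✗
student=Farah: ✗
student=Sven: ✓ → 61
student=Gus: ✗
student=Omar: ✓ → 36
student=Diego: ✓ → 54
credits_sum = 63 + 84 + 74 + 36 + 92 + 61 + 36 + 54 = 500

bio_count=2, credits_sum=500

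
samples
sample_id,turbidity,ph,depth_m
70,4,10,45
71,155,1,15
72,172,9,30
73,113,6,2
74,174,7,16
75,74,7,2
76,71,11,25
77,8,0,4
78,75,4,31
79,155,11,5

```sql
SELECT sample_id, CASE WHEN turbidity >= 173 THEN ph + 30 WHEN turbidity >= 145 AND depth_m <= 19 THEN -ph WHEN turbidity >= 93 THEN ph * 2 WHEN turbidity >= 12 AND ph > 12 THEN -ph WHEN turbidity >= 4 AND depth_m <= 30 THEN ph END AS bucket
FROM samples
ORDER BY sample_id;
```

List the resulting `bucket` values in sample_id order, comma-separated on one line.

NULL, -1, 18, 12, 37, 7, 11, 0, NULL, -11

sample_id=70: (no match → NULL) → NULL
sample_id=71: turbidity >= 145 AND depth_m <= 19 → -1
sample_id=72: turbidity >= 93 → 18
sample_id=73: turbidity >= 93 → 12
sample_id=74: turbidity >= 173 → 37
sample_id=75: turbidity >= 4 AND depth_m <= 30 → 7
sample_id=76: turbidity >= 4 AND depth_m <= 30 → 11
sample_id=77: turbidity >= 4 AND depth_m <= 30 → 0
sample_id=78: (no match → NULL) → NULL
sample_id=79: turbidity >= 145 AND depth_m <= 19 → -11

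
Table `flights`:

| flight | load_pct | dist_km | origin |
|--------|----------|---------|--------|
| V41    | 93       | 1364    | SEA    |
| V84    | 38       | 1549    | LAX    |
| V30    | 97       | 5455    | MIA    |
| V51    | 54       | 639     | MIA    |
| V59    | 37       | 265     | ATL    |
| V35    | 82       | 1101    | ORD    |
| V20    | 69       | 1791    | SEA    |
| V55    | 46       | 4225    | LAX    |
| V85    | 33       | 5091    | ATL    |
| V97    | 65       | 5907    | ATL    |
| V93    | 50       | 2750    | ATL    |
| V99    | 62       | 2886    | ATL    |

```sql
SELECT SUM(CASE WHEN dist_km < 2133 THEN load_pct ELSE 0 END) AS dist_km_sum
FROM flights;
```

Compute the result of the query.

373

flight=V41: ✓ → 93
flight=V84: ✓ → 38
flight=V30: ✗
flight=V51: ✓ → 54
flight=V59: ✓ → 37
flight=V35: ✓ → 82
flight=V20: ✓ → 69
flight=V55: ✗
flight=V85: ✗
flight=V97: ✗
flight=V93: ✗
flight=V99: ✗
dist_km_sum = 93 + 38 + 54 + 37 + 82 + 69 = 373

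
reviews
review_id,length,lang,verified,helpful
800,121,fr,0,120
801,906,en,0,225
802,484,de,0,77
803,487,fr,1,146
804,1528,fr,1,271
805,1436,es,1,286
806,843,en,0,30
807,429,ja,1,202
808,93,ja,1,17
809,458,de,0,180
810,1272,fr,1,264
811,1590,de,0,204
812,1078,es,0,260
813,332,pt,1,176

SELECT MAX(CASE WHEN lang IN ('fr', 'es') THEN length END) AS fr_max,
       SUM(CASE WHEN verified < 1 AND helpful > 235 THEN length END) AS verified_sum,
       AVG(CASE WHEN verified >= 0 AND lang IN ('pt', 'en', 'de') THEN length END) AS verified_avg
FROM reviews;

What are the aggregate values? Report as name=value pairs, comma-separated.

[fr_max: lang IN ('fr', 'es')]
review_id=800: ✓ → 121
review_id=801: ✗
review_id=802: ✗
review_id=803: ✓ → 487
review_id=804: ✓ → 1528
review_id=805: ✓ → 1436
review_id=806: ✗
review_id=807: ✗
review_id=808: ✗
review_id=809: ✗
review_id=810: ✓ → 1272
review_id=811: ✗
review_id=812: ✓ → 1078
review_id=813: ✗
fr_max = MAX(121, 487, 1528, 1436, 1272, 1078) = 1528
—
[verified_sum: verified < 1 AND helpful > 235]
review_id=800: ✗
review_id=801: ✗
review_id=802: ✗
review_id=803: ✗
review_id=804: ✗
review_id=805: ✗
review_id=806: ✗
review_id=807: ✗
review_id=808: ✗
review_id=809: ✗
review_id=810: ✗
review_id=811: ✗
review_id=812: ✓ → 1078
review_id=813: ✗
verified_sum = 1078
—
[verified_avg: verified >= 0 AND lang IN ('pt', 'en', 'de')]
review_id=800: ✗
review_id=801: ✓ → 906
review_id=802: ✓ → 484
review_id=803: ✗
review_id=804: ✗
review_id=805: ✗
review_id=806: ✓ → 843
review_id=807: ✗
review_id=808: ✗
review_id=809: ✓ → 458
review_id=810: ✗
review_id=811: ✓ → 1590
review_id=812: ✗
review_id=813: ✓ → 332
verified_avg = (906 + 484 + 843 + 458 + 1590 + 332) / 6 = 768.8333333333

fr_max=1528, verified_sum=1078, verified_avg=768.8333333333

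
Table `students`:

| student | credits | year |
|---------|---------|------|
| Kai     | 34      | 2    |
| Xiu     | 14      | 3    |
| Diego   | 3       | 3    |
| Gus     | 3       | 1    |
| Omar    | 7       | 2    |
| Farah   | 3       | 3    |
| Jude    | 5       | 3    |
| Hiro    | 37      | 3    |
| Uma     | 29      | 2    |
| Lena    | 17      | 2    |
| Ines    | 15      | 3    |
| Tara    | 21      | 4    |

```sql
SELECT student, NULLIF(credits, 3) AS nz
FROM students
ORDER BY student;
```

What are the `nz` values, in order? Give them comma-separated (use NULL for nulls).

NULL, NULL, NULL, 37, 15, 5, 34, 17, 7, 21, 29, 14

student=Diego: credits=3 vs 3: equal → NULL
student=Farah: credits=3 vs 3: equal → NULL
student=Gus: credits=3 vs 3: equal → NULL
student=Hiro: credits=37 vs 3: differ → 37
student=Ines: credits=15 vs 3: differ → 15
student=Jude: credits=5 vs 3: differ → 5
student=Kai: credits=34 vs 3: differ → 34
student=Lena: credits=17 vs 3: differ → 17
student=Omar: credits=7 vs 3: differ → 7
student=Tara: credits=21 vs 3: differ → 21
student=Uma: credits=29 vs 3: differ → 29
student=Xiu: credits=14 vs 3: differ → 14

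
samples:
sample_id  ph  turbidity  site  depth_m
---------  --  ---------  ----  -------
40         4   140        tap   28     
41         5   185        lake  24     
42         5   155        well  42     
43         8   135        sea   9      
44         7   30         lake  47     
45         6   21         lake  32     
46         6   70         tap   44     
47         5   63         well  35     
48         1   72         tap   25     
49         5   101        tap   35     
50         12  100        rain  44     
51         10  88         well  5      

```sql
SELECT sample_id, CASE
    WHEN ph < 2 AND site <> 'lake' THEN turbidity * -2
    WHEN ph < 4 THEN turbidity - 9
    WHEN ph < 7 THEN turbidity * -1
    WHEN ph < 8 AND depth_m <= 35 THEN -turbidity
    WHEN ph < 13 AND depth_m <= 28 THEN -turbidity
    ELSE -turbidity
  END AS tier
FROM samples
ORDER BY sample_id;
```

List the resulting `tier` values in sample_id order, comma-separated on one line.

sample_id=40: ph < 7 → -140
sample_id=41: ph < 7 → -185
sample_id=42: ph < 7 → -155
sample_id=43: ph < 13 AND depth_m <= 28 → -135
sample_id=44: ELSE → -30
sample_id=45: ph < 7 → -21
sample_id=46: ph < 7 → -70
sample_id=47: ph < 7 → -63
sample_id=48: ph < 2 AND site <> 'lake' → -144
sample_id=49: ph < 7 → -101
sample_id=50: ELSE → -100
sample_id=51: ph < 13 AND depth_m <= 28 → -88

-140, -185, -155, -135, -30, -21, -70, -63, -144, -101, -100, -88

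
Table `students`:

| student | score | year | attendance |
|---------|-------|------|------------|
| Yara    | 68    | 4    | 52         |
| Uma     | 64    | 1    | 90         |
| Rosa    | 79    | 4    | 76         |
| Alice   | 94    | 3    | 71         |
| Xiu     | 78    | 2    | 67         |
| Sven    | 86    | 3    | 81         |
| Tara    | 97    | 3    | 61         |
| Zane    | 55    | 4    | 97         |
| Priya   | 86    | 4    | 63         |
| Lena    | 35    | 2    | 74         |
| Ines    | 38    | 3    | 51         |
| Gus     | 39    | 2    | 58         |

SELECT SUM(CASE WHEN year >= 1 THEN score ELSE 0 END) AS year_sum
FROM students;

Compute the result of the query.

student=Yara: ✓ → 68
student=Uma: ✓ → 64
student=Rosa: ✓ → 79
student=Alice: ✓ → 94
student=Xiu: ✓ → 78
student=Sven: ✓ → 86
student=Tara: ✓ → 97
student=Zane: ✓ → 55
student=Priya: ✓ → 86
student=Lena: ✓ → 35
student=Ines: ✓ → 38
student=Gus: ✓ → 39
year_sum = 68 + 64 + 79 + 94 + 78 + 86 + 97 + 55 + 86 + 35 + 38 + 39 = 819

819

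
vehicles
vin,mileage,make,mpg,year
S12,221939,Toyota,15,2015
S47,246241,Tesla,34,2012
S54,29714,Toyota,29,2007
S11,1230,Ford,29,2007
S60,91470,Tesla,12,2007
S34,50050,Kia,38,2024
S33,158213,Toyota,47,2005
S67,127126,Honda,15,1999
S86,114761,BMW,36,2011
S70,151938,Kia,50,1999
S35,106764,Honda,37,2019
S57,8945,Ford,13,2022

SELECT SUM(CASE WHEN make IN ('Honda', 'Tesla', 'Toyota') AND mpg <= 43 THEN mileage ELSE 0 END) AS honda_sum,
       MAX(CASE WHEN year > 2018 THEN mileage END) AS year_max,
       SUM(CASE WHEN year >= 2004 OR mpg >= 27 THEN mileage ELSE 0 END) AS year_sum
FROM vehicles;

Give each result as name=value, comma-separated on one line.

[honda_sum: make IN ('Honda', 'Tesla', 'Toyota') AND mpg <= 43]
vin=S12: ✓ → 221939
vin=S47: ✓ → 246241
vin=S54: ✓ → 29714
vin=S11: ✗
vin=S60: ✓ → 91470
vin=S34: ✗
vin=S33: ✗
vin=S67: ✓ → 127126
vin=S86: ✗
vin=S70: ✗
vin=S35: ✓ → 106764
vin=S57: ✗
honda_sum = 221939 + 246241 + 29714 + 91470 + 127126 + 106764 = 823254
—
[year_max: year > 2018]
vin=S12: ✗
vin=S47: ✗
vin=S54: ✗
vin=S11: ✗
vin=S60: ✗
vin=S34: ✓ → 50050
vin=S33: ✗
vin=S67: ✗
vin=S86: ✗
vin=S70: ✗
vin=S35: ✓ → 106764
vin=S57: ✓ → 8945
year_max = MAX(50050, 106764, 8945) = 106764
—
[year_sum: year >= 2004 OR mpg >= 27]
vin=S12: ✓ → 221939
vin=S47: ✓ → 246241
vin=S54: ✓ → 29714
vin=S11: ✓ → 1230
vin=S60: ✓ → 91470
vin=S34: ✓ → 50050
vin=S33: ✓ → 158213
vin=S67: ✗
vin=S86: ✓ → 114761
vin=S70: ✓ → 151938
vin=S35: ✓ → 106764
vin=S57: ✓ → 8945
year_sum = 221939 + 246241 + 29714 + 1230 + 91470 + 50050 + 158213 + 114761 + 151938 + 106764 + 8945 = 1181265

honda_sum=823254, year_max=106764, year_sum=1181265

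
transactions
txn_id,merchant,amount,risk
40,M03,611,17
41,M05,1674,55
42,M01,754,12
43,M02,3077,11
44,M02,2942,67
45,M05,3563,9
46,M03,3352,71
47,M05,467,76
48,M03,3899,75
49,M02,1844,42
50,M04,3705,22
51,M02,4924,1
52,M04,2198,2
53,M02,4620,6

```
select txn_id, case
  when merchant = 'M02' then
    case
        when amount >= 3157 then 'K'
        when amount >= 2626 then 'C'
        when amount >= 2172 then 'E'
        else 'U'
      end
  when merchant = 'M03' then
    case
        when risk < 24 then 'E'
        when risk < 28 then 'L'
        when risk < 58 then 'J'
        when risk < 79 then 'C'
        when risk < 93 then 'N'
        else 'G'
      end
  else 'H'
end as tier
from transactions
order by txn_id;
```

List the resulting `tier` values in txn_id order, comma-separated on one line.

txn_id=40: merchant='M03' → inner[risk < 24] → E
txn_id=41: merchant='M05' → outer ELSE → H
txn_id=42: merchant='M01' → outer ELSE → H
txn_id=43: merchant='M02' → inner[amount >= 2626] → C
txn_id=44: merchant='M02' → inner[amount >= 2626] → C
txn_id=45: merchant='M05' → outer ELSE → H
txn_id=46: merchant='M03' → inner[risk < 79] → C
txn_id=47: merchant='M05' → outer ELSE → H
txn_id=48: merchant='M03' → inner[risk < 79] → C
txn_id=49: merchant='M02' → inner[ELSE] → U
txn_id=50: merchant='M04' → outer ELSE → H
txn_id=51: merchant='M02' → inner[amount >= 3157] → K
txn_id=52: merchant='M04' → outer ELSE → H
txn_id=53: merchant='M02' → inner[amount >= 3157] → K

E, H, H, C, C, H, C, H, C, U, H, K, H, K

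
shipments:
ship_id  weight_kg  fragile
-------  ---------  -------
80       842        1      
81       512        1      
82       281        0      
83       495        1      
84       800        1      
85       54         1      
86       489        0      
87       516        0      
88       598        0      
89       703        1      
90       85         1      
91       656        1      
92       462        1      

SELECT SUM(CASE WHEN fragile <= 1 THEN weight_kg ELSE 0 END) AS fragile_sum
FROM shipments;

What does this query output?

ship_id=80: ✓ → 842
ship_id=81: ✓ → 512
ship_id=82: ✓ → 281
ship_id=83: ✓ → 495
ship_id=84: ✓ → 800
ship_id=85: ✓ → 54
ship_id=86: ✓ → 489
ship_id=87: ✓ → 516
ship_id=88: ✓ → 598
ship_id=89: ✓ → 703
ship_id=90: ✓ → 85
ship_id=91: ✓ → 656
ship_id=92: ✓ → 462
fragile_sum = 842 + 512 + 281 + 495 + 800 + 54 + 489 + 516 + 598 + 703 + 85 + 656 + 462 = 6493

6493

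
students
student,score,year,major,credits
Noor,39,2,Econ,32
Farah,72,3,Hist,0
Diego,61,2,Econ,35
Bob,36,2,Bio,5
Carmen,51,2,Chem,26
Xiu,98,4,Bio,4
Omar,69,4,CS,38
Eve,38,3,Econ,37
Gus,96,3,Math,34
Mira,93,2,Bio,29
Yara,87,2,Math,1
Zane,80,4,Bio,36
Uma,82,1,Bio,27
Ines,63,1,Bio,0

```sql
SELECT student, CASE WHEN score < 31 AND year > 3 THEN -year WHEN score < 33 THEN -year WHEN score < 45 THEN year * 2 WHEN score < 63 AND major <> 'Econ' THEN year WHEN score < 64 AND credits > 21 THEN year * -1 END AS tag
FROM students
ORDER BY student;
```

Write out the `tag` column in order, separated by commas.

student=Bob: score < 45 → 4
student=Carmen: score < 63 AND major <> 'Econ' → 2
student=Diego: score < 64 AND credits > 21 → -2
student=Eve: score < 45 → 6
student=Farah: (no match → NULL) → NULL
student=Gus: (no match → NULL) → NULL
student=Ines: (no match → NULL) → NULL
student=Mira: (no match → NULL) → NULL
student=Noor: score < 45 → 4
student=Omar: (no match → NULL) → NULL
student=Uma: (no match → NULL) → NULL
student=Xiu: (no match → NULL) → NULL
student=Yara: (no match → NULL) → NULL
student=Zane: (no match → NULL) → NULL

4, 2, -2, 6, NULL, NULL, NULL, NULL, 4, NULL, NULL, NULL, NULL, NULL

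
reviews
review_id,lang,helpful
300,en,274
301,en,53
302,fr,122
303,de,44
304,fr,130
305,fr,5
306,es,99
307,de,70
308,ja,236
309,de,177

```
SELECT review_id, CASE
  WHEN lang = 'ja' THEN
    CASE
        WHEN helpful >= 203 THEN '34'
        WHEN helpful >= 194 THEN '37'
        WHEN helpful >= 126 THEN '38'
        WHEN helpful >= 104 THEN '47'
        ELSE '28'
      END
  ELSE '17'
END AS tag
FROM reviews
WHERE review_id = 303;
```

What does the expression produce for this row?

review_id = 303: lang=de, helpful=44.
lang='de' → outer ELSE → 17

17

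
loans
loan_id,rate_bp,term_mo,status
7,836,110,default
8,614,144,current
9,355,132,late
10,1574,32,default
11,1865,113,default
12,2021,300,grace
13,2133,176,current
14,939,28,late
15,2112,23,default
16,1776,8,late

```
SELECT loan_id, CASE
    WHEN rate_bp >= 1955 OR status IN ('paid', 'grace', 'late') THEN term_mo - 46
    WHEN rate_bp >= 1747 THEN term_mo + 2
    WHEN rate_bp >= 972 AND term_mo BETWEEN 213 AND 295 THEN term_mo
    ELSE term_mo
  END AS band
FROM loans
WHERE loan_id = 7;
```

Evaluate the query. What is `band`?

loan_id = 7: rate_bp=836, term_mo=110, status=default.
rate_bp >= 1955 OR status IN ('paid', 'grace', 'late') → false
rate_bp >= 1747 → false
rate_bp >= 972 AND term_mo BETWEEN 213 AND 295 → false
No prior WHEN matched → ELSE → 110

110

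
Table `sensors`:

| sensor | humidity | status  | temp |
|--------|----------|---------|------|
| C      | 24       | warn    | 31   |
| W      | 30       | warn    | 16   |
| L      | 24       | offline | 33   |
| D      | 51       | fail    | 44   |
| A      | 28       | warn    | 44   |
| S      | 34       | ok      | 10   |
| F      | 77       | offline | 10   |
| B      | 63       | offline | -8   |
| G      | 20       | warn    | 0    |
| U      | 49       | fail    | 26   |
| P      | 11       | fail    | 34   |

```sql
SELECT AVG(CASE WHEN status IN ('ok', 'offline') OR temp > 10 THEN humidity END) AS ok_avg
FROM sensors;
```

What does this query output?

sensor=C: ✓ → 24
sensor=W: ✓ → 30
sensor=L: ✓ → 24
sensor=D: ✓ → 51
sensor=A: ✓ → 28
sensor=S: ✓ → 34
sensor=F: ✓ → 77
sensor=B: ✓ → 63
sensor=G: ✗
sensor=U: ✓ → 49
sensor=P: ✓ → 11
ok_avg = (24 + 30 + 24 + 51 + 28 + 34 + 77 + 63 + 49 + 11) / 10 = 39.1

39.1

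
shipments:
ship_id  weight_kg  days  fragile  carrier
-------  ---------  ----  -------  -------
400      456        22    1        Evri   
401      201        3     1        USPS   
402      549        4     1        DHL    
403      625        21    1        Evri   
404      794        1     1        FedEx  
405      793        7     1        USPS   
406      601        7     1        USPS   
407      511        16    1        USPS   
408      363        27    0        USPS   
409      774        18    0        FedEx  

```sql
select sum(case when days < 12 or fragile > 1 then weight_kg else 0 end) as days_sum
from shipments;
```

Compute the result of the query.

ship_id=400: ✗
ship_id=401: ✓ → 201
ship_id=402: ✓ → 549
ship_id=403: ✗
ship_id=404: ✓ → 794
ship_id=405: ✓ → 793
ship_id=406: ✓ → 601
ship_id=407: ✗
ship_id=408: ✗
ship_id=409: ✗
days_sum = 201 + 549 + 794 + 793 + 601 = 2938

2938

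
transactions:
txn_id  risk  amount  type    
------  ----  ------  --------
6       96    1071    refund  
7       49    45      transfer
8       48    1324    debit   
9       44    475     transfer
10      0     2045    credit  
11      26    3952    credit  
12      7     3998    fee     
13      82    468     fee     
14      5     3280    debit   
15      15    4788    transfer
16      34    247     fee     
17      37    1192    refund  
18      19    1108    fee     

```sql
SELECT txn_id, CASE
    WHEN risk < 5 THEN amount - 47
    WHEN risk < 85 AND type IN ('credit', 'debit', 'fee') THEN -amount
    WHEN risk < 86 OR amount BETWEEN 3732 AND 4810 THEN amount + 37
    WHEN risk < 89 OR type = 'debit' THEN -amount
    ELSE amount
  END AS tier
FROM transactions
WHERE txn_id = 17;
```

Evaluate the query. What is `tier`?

1229

txn_id = 17: risk=37, amount=1192, type=refund.
risk < 5 → false
risk < 85 AND type IN ('credit', 'debit', 'fee') → false
risk < 86 OR amount BETWEEN 3732 AND 4810 → true → 1229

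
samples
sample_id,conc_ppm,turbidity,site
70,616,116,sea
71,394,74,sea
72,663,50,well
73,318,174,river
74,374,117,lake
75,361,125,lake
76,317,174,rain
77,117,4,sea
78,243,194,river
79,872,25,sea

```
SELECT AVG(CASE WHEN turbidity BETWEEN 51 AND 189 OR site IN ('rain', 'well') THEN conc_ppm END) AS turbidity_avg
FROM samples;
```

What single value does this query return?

434.7142857143

sample_id=70: ✓ → 616
sample_id=71: ✓ → 394
sample_id=72: ✓ → 663
sample_id=73: ✓ → 318
sample_id=74: ✓ → 374
sample_id=75: ✓ → 361
sample_id=76: ✓ → 317
sample_id=77: ✗
sample_id=78: ✗
sample_id=79: ✗
turbidity_avg = (616 + 394 + 663 + 318 + 374 + 361 + 317) / 7 = 434.7142857143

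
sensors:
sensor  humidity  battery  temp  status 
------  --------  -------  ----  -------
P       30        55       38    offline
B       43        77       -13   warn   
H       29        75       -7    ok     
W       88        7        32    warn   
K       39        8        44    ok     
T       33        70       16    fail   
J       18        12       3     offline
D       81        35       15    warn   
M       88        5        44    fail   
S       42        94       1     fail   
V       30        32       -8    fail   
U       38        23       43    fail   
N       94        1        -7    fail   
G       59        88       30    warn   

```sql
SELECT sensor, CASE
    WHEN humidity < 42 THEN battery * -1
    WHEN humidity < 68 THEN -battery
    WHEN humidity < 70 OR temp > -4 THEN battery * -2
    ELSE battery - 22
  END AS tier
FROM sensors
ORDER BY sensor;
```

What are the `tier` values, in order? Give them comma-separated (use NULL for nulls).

-77, -70, -88, -75, -12, -8, -10, -21, -55, -94, -70, -23, -32, -14

sensor=B: humidity < 68 → -77
sensor=D: humidity < 70 OR temp > -4 → -70
sensor=G: humidity < 68 → -88
sensor=H: humidity < 42 → -75
sensor=J: humidity < 42 → -12
sensor=K: humidity < 42 → -8
sensor=M: humidity < 70 OR temp > -4 → -10
sensor=N: ELSE → -21
sensor=P: humidity < 42 → -55
sensor=S: humidity < 68 → -94
sensor=T: humidity < 42 → -70
sensor=U: humidity < 42 → -23
sensor=V: humidity < 42 → -32
sensor=W: humidity < 70 OR temp > -4 → -14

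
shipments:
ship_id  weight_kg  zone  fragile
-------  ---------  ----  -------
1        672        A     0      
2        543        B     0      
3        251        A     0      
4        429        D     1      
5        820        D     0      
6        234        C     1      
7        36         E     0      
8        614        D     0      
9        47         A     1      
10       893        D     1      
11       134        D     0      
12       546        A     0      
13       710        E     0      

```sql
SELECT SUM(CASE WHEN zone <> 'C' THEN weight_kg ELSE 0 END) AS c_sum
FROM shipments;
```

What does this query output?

ship_id=1: ✓ → 672
ship_id=2: ✓ → 543
ship_id=3: ✓ → 251
ship_id=4: ✓ → 429
ship_id=5: ✓ → 820
ship_id=6: ✗
ship_id=7: ✓ → 36
ship_id=8: ✓ → 614
ship_id=9: ✓ → 47
ship_id=10: ✓ → 893
ship_id=11: ✓ → 134
ship_id=12: ✓ → 546
ship_id=13: ✓ → 710
c_sum = 672 + 543 + 251 + 429 + 820 + 36 + 614 + 47 + 893 + 134 + 546 + 710 = 5695

5695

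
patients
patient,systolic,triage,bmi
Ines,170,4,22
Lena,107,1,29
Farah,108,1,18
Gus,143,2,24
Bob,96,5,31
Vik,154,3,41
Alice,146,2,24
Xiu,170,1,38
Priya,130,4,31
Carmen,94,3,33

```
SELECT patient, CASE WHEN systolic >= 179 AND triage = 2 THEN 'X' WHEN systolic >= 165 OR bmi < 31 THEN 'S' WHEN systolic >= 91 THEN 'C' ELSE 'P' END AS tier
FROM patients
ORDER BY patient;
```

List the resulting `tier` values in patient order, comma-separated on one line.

S, C, C, S, S, S, S, C, C, S

patient=Alice: systolic >= 165 OR bmi < 31 → S
patient=Bob: systolic >= 91 → C
patient=Carmen: systolic >= 91 → C
patient=Farah: systolic >= 165 OR bmi < 31 → S
patient=Gus: systolic >= 165 OR bmi < 31 → S
patient=Ines: systolic >= 165 OR bmi < 31 → S
patient=Lena: systolic >= 165 OR bmi < 31 → S
patient=Priya: systolic >= 91 → C
patient=Vik: systolic >= 91 → C
patient=Xiu: systolic >= 165 OR bmi < 31 → S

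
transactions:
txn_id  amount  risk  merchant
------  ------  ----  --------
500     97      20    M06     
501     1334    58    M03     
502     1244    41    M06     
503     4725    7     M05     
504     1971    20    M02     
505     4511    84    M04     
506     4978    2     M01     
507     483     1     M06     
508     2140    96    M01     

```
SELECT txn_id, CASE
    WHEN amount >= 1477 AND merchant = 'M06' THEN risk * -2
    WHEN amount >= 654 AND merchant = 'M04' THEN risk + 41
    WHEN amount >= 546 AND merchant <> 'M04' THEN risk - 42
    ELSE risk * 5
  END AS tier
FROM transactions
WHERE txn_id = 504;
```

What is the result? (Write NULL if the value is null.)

txn_id = 504: amount=1971, risk=20, merchant=M02.
amount >= 1477 AND merchant = 'M06' → false
amount >= 654 AND merchant = 'M04' → false
amount >= 546 AND merchant <> 'M04' → true → -22

-22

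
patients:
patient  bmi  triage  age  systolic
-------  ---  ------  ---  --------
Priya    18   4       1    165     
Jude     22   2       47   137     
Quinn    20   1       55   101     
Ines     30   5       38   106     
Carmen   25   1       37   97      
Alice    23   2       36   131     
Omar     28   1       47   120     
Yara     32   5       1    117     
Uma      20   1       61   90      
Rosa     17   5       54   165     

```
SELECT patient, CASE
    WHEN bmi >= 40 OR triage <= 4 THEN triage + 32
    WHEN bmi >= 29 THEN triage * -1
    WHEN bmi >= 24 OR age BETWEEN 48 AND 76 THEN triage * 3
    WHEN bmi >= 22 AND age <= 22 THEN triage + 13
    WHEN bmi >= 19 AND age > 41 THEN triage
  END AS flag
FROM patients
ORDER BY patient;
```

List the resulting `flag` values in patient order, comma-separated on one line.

patient=Alice: bmi >= 40 OR triage <= 4 → 34
patient=Carmen: bmi >= 40 OR triage <= 4 → 33
patient=Ines: bmi >= 29 → -5
patient=Jude: bmi >= 40 OR triage <= 4 → 34
patient=Omar: bmi >= 40 OR triage <= 4 → 33
patient=Priya: bmi >= 40 OR triage <= 4 → 36
patient=Quinn: bmi >= 40 OR triage <= 4 → 33
patient=Rosa: bmi >= 24 OR age BETWEEN 48 AND 76 → 15
patient=Uma: bmi >= 40 OR triage <= 4 → 33
patient=Yara: bmi >= 29 → -5

34, 33, -5, 34, 33, 36, 33, 15, 33, -5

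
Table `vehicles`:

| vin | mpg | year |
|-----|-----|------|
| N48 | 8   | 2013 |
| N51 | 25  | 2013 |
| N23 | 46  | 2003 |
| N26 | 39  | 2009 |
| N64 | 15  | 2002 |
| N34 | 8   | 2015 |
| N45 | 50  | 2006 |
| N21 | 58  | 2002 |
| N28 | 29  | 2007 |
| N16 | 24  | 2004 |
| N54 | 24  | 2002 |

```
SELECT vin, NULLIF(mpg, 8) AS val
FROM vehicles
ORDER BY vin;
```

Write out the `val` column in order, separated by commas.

24, 58, 46, 39, 29, NULL, 50, NULL, 25, 24, 15

vin=N16: mpg=24 vs 8: differ → 24
vin=N21: mpg=58 vs 8: differ → 58
vin=N23: mpg=46 vs 8: differ → 46
vin=N26: mpg=39 vs 8: differ → 39
vin=N28: mpg=29 vs 8: differ → 29
vin=N34: mpg=8 vs 8: equal → NULL
vin=N45: mpg=50 vs 8: differ → 50
vin=N48: mpg=8 vs 8: equal → NULL
vin=N51: mpg=25 vs 8: differ → 25
vin=N54: mpg=24 vs 8: differ → 24
vin=N64: mpg=15 vs 8: differ → 15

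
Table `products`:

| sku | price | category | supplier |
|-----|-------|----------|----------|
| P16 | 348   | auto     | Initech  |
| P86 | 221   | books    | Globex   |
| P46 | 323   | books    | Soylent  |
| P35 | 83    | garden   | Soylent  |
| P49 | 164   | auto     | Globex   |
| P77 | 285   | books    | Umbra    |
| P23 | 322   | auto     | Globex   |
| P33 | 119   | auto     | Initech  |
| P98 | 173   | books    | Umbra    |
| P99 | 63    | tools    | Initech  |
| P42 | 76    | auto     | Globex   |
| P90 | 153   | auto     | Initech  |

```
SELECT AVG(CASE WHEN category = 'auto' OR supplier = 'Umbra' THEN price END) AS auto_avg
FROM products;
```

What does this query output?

205

sku=P16: ✓ → 348
sku=P86: ✗
sku=P46: ✗
sku=P35: ✗
sku=P49: ✓ → 164
sku=P77: ✓ → 285
sku=P23: ✓ → 322
sku=P33: ✓ → 119
sku=P98: ✓ → 173
sku=P99: ✗
sku=P42: ✓ → 76
sku=P90: ✓ → 153
auto_avg = (348 + 164 + 285 + 322 + 119 + 173 + 76 + 153) / 8 = 205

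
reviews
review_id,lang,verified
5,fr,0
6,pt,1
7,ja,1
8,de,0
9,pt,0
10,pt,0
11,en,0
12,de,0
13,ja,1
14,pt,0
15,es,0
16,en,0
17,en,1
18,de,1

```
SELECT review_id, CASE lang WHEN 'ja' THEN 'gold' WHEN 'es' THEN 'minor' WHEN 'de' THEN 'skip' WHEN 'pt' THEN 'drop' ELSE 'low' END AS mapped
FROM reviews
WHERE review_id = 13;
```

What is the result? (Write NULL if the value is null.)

gold

review_id = 13: lang=ja, verified=1.
lang='ja' → true → gold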